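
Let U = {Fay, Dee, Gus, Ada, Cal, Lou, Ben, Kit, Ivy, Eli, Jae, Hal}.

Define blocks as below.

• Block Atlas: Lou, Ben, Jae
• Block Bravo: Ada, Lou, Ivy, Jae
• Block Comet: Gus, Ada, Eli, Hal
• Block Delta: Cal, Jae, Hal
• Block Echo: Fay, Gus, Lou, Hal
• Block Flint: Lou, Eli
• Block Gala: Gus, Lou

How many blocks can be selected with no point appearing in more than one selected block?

2

Delta, Gala are pairwise disjoint (Delta={Cal,Jae,Hal}; Gala={Gus,Lou}).
Every remaining block overlaps one of these, and no 3 of the listed blocks are pairwise disjoint, so 2 is the maximum.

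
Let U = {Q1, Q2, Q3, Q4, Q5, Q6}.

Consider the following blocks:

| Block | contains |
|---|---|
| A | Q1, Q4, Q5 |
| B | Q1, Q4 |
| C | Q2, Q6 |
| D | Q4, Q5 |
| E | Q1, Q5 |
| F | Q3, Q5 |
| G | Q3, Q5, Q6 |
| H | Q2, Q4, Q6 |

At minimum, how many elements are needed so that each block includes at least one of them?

3

T = {Q1, Q2, Q5} meets every block (each contains at least one member of T), and |T| = 3.
The blocks B, C, F are pairwise disjoint, so any hitting set needs a separate element for each — at least 3. Hence 3 is optimal.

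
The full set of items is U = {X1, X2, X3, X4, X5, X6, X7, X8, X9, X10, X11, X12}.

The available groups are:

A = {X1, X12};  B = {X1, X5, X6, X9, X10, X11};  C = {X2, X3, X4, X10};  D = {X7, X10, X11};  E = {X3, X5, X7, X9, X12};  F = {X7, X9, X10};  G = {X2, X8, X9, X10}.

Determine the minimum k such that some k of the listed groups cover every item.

4

B and C and E and G together: B ∪ C ∪ E ∪ G = {X1, X2, X3, X4, X5, X6, X7, X8, X9, X10, X11, X12} — every item is covered.
No 3 of the 7 groups cover everything (all 35 combinations miss at least one item), so 4 is optimal.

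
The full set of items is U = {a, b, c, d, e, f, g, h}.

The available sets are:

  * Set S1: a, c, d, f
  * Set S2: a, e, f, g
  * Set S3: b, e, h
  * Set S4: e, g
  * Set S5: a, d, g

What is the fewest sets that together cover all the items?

S1, S3, and S4 cover everything between them: the union {a, b, c, d, e, f, g, h} is all of U.
Only S3 contains b, so S3 is forced; the remaining 5 items need at least 2 more sets (each remaining set adds at most 4) — so at least 3 sets are needed, and 3 is optimal.

3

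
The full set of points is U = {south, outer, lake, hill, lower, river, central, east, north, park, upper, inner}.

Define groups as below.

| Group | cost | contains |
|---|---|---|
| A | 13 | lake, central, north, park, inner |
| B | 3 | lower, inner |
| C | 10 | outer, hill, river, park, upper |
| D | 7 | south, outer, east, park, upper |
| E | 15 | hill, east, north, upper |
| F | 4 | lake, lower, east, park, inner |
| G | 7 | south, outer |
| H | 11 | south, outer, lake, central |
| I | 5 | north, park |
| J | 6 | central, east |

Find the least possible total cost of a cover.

30

C, F, H, I together cover every point (C ∪ F ∪ H ∪ I = {south, outer, lake, hill, lower, river, central, east, north, park, upper, inner}); total cost 10 + 4 + 11 + 5 = 30.
The greedy pick F, D, C, I, J costs 32; no covering selection beats 30.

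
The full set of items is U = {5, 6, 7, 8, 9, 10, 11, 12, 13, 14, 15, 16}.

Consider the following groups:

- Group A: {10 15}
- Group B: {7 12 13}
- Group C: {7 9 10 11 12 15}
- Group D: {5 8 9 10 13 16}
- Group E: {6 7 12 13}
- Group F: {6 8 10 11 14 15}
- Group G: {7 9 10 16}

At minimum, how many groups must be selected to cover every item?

D, E, and F cover everything between them: the union {5, 6, 7, 8, 9, 10, 11, 12, 13, 14, 15, 16} is all of U.
Only D contains 5, so D is forced; the remaining 6 items need at least 2 more groups (each remaining group adds at most 4) — so at least 3 groups are needed, and 3 is optimal.

3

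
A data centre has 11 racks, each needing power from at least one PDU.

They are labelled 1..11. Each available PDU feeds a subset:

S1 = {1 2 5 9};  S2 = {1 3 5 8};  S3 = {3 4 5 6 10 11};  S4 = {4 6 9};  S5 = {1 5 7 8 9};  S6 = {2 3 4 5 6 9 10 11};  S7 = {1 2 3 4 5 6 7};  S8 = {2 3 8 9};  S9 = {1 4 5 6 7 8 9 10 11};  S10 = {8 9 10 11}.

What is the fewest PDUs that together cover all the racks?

2

S5 and S6 together: S5 ∪ S6 = {1, 2, 3, 4, 5, 6, 7, 8, 9, 10, 11} — every rack is covered.
No single PDU has all 11 racks (the largest, S9, has 9), so 2 is optimal.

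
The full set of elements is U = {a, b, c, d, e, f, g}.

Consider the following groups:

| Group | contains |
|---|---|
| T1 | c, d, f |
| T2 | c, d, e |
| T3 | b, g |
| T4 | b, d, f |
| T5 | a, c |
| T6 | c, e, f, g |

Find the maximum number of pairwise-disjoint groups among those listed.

2

T2, T3 are pairwise disjoint (T2={c,d,e}; T3={b,g}).
Every remaining group overlaps one of these, and no 3 of the listed groups are pairwise disjoint, so 2 is the maximum.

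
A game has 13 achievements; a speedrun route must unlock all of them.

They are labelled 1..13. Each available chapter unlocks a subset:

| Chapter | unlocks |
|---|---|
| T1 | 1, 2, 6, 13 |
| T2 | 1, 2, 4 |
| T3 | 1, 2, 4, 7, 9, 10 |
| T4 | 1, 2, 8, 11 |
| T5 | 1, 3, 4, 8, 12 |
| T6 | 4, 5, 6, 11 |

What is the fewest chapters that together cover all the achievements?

4

T1 and T3 and T5 and T6 together: T1 ∪ T3 ∪ T5 ∪ T6 = {1, 2, 3, 4, 5, 6, 7, 8, 9, 10, 11, 12, 13} — every achievement is covered.
Only T3 contains 7, so T3 is forced; the remaining 7 achievements need at least 3 more chapters (each remaining chapter adds at most 3) — so at least 4 chapters are needed, and 4 is optimal.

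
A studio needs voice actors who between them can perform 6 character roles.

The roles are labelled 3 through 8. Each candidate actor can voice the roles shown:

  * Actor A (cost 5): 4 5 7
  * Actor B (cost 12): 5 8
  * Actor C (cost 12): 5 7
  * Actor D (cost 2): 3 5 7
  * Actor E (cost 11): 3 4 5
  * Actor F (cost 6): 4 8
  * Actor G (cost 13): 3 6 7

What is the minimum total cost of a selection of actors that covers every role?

D, F, G together cover every role (D ∪ F ∪ G = {3, 4, 5, 6, 7, 8}); total cost 2 + 6 + 13 = 21.
No covering selection has total cost below 21.

21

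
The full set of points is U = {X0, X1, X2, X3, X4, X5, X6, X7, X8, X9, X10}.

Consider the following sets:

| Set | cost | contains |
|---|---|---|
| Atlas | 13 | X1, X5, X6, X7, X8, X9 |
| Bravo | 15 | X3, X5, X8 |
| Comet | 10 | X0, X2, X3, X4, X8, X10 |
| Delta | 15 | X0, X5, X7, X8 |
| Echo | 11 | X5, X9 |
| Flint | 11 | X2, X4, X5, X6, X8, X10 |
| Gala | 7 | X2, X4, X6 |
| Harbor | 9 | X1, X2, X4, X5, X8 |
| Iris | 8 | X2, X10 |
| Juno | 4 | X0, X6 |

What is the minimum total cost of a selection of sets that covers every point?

Atlas, Comet together cover every point (Atlas ∪ Comet = {X0, X1, X2, X3, X4, X5, X6, X7, X8, X9, X10}); total cost 13 + 10 = 23.
No covering selection has total cost below 23.

23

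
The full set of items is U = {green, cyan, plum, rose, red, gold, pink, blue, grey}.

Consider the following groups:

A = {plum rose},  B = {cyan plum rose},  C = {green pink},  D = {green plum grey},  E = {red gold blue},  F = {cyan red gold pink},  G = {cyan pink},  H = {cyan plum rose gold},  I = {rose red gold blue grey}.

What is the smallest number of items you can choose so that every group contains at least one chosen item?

Take T = {plum, gold, pink}. Each listed group contains at least one of these, so T is a hitting set of size 3.
The groups B, C, E are pairwise disjoint, so any hitting set needs a separate item for each — at least 3. Hence 3 is optimal.

3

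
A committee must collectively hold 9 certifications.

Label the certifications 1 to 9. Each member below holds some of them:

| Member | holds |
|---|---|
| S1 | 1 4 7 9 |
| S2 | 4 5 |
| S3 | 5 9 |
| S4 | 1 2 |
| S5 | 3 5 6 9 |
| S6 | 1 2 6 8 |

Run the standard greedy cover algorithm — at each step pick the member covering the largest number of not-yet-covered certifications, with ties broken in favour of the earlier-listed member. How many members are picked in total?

Greedy: pick S1 (covers 4 new) → pick S5 (covers 3 new) → pick S6 (covers 2 new). Total picks: 3.

3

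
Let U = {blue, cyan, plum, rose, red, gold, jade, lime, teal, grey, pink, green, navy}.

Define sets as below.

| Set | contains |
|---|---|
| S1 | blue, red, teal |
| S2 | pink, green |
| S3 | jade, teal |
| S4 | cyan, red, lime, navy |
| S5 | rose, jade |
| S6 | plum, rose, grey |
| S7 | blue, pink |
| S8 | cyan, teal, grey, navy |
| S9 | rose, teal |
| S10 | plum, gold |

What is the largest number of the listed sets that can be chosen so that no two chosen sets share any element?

4

S2, S4, S5, S10 are pairwise disjoint (S2={pink,green}; S4={cyan,red,lime,navy}; S5={rose,jade}; S10={plum,gold}).
Every remaining set overlaps one of these, and no 5 of the listed sets are pairwise disjoint, so 4 is the maximum.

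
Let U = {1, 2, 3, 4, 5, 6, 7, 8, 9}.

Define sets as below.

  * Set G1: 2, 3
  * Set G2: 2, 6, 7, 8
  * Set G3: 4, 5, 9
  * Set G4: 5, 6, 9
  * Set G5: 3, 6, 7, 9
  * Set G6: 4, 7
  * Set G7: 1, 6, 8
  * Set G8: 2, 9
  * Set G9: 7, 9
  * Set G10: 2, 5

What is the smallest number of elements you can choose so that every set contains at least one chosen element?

4

The 4 elements {2, 6, 7, 9} hit every set.
No choice of 3 elements meets every set, so 4 is the minimum.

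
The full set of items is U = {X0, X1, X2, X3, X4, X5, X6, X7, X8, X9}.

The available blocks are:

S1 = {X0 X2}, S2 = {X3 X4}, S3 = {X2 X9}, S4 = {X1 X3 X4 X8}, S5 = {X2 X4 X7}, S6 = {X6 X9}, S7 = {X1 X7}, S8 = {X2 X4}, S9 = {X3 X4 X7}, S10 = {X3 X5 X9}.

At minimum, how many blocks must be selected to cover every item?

5

Take {S1, S4, S6, S9, S10}. Their union is {X0, X1, X2, X3, X4, X5, X6, X7, X8, X9}, which is all 10 items.
No 4 of the 10 blocks cover everything (all 210 combinations miss at least one item), so 5 is optimal.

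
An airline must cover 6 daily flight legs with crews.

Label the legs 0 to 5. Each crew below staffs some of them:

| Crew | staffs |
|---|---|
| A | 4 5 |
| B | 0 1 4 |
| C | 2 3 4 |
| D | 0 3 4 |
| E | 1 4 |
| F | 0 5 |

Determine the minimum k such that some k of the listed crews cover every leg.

3

C and E and F together: C ∪ E ∪ F = {0, 1, 2, 3, 4, 5} — every leg is covered.
Only C contains 2, so C is forced; the remaining 3 legs need at least 2 more crews (each remaining crew adds at most 2) — so at least 3 crews are needed, and 3 is optimal.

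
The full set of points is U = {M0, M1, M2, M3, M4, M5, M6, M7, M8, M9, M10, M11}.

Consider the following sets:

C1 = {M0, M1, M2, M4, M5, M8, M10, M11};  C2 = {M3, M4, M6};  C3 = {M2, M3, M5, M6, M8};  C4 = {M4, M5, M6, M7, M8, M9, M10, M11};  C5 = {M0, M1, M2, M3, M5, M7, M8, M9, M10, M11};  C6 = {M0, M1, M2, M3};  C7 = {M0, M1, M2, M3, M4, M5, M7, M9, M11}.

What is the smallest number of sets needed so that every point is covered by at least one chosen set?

2

Take {C4, C5}. Their union is {M0, M1, M2, M3, M4, M5, M6, M7, M8, M9, M10, M11}, which is all 12 points.
No single set has all 12 points (the largest, C5, has 10), so 2 is optimal.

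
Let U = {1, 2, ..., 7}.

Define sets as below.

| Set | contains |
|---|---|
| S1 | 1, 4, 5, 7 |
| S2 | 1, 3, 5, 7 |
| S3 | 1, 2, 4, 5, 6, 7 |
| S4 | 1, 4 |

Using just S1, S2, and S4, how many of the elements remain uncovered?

Union of S1, S2, S4 = {1, 3, 4, 5, 7}.
Not covered: 2, 6 — 2 elements.

2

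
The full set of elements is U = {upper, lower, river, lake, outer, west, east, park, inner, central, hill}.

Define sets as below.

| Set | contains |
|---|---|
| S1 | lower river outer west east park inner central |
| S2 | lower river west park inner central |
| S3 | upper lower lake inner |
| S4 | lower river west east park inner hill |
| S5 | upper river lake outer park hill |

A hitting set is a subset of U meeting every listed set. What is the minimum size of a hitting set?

2

The 2 elements {upper, park} hit every set.
No single element lies in every set, so at least 2 are needed and 2 is optimal.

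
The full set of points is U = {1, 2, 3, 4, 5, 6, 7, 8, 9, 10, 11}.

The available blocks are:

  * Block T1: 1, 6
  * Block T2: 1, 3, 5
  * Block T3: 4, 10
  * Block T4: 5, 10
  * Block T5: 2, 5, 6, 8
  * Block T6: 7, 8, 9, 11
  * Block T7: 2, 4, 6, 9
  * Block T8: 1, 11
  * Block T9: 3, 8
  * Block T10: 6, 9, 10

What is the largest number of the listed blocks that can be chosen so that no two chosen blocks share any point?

T4, T7, T8, T9 are pairwise disjoint (T4={5,10}; T7={2,4,6,9}; T8={1,11}; T9={3,8}).
Every remaining block overlaps one of these, and no 5 of the listed blocks are pairwise disjoint, so 4 is the maximum.

4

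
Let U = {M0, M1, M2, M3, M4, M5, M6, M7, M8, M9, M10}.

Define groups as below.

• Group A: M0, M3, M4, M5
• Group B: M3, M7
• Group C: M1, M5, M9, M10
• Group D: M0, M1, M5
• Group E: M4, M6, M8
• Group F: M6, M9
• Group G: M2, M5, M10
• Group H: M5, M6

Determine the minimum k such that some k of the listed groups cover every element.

5

B and D and E and F and G together: B ∪ D ∪ E ∪ F ∪ G = {M0, M1, M2, M3, M4, M5, M6, M7, M8, M9, M10} — every element is covered.
No 4 of the 8 groups cover everything (all 70 combinations miss at least one element), so 5 is optimal.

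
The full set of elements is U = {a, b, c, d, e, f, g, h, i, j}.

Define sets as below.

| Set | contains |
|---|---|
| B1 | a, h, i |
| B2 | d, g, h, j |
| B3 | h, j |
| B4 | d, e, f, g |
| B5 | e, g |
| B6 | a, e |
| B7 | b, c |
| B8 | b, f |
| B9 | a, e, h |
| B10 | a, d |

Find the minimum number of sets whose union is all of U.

4

B1 and B3 and B4 and B7 together: B1 ∪ B3 ∪ B4 ∪ B7 = {a, b, c, d, e, f, g, h, i, j} — every element is covered.
No 3 of the 10 sets cover everything (all 120 combinations miss at least one element), so 4 is optimal.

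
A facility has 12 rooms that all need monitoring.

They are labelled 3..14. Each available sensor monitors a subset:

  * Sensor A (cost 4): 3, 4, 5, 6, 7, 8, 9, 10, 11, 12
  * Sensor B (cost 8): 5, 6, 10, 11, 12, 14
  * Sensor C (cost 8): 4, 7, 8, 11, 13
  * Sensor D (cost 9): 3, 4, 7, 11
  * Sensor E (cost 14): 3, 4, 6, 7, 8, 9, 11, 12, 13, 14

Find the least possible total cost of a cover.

A, E together cover every room (A ∪ E = {3, 4, 5, 6, 7, 8, 9, 10, 11, 12, 13, 14}); total cost 4 + 14 = 18.
No covering selection has total cost below 18.

18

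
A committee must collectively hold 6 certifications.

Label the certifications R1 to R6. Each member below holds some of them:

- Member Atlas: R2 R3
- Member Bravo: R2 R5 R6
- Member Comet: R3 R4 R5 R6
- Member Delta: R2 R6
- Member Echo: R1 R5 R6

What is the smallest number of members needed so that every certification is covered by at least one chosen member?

3

Take {Atlas, Comet, Echo}. Their union is {R1, R2, R3, R4, R5, R6}, which is all 6 certifications.
Only Echo contains R1, so Echo is forced; the remaining 3 certifications need at least 2 more members (each remaining member adds at most 2) — so at least 3 members are needed, and 3 is optimal.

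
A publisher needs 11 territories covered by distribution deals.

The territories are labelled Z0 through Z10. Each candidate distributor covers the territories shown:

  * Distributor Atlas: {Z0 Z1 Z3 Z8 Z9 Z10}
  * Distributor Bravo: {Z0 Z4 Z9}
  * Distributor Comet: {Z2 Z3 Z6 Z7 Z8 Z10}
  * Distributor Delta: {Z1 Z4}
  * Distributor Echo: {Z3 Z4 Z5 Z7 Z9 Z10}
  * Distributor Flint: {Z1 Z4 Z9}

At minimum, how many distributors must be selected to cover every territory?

3

Take {Atlas, Comet, Echo}. Their union is {Z0, Z1, Z2, Z3, Z4, Z5, Z6, Z7, Z8, Z9, Z10}, which is all 11 territories.
Only Comet contains Z2, so Comet is forced; the remaining 5 territories need at least 2 more distributors (each remaining distributor adds at most 3) — so at least 3 distributors are needed, and 3 is optimal.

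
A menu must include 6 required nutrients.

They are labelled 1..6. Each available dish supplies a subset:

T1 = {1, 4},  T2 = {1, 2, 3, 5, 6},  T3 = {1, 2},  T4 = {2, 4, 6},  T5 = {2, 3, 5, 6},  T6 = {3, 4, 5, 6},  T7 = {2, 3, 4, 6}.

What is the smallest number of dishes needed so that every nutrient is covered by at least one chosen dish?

2

T2 and T4 together: T2 ∪ T4 = {1, 2, 3, 4, 5, 6} — every nutrient is covered.
No single dish has all 6 nutrients (the largest, T2, has 5), so 2 is optimal.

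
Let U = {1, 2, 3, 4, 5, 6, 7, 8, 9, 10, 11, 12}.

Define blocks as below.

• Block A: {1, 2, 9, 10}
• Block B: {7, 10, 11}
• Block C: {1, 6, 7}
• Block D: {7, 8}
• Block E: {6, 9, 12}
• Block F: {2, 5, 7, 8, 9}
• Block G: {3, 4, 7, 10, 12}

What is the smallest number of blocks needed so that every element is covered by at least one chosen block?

4

B and C and F and G together: B ∪ C ∪ F ∪ G = {1, 2, 3, 4, 5, 6, 7, 8, 9, 10, 11, 12} — every element is covered.
Only B contains 11, so B is forced; the remaining 9 elements need at least 3 more blocks (each remaining block adds at most 4) — so at least 4 blocks are needed, and 4 is optimal.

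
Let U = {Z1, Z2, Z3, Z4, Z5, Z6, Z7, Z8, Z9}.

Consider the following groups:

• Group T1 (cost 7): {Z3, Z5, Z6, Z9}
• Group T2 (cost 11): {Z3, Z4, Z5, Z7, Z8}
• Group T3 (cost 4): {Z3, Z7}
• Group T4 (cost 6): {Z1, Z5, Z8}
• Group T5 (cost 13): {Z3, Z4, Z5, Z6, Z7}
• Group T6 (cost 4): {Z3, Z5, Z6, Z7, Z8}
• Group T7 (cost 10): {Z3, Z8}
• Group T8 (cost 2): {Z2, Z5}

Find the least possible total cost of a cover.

26

T1, T2, T4, T8 together cover every point (T1 ∪ T2 ∪ T4 ∪ T8 = {Z1, Z2, Z3, Z4, Z5, Z6, Z7, Z8, Z9}); total cost 7 + 11 + 6 + 2 = 26.
The greedy pick T6, T8, T4, T1, T2 costs 30; no covering selection beats 26.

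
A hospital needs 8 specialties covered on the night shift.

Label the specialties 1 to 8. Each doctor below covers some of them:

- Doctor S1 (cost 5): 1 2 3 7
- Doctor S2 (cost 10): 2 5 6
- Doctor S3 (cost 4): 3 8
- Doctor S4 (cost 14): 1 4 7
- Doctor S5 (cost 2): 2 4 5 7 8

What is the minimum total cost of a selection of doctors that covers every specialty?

S1, S2, S5 together cover every specialty (S1 ∪ S2 ∪ S5 = {1, 2, 3, 4, 5, 6, 7, 8}); total cost 5 + 10 + 2 = 17.
No covering selection has total cost below 17.

17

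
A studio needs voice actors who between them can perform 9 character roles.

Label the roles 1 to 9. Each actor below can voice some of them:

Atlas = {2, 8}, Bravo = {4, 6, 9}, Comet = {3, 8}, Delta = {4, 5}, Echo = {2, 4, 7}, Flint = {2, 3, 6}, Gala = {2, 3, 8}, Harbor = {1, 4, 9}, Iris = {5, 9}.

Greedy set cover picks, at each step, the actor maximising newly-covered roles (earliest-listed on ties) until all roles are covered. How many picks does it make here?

Greedy: pick Bravo (covers 3 new) → pick Gala (covers 3 new) → pick Delta (covers 1 new) → pick Echo (covers 1 new) → pick Harbor (covers 1 new). Total picks: 5.

5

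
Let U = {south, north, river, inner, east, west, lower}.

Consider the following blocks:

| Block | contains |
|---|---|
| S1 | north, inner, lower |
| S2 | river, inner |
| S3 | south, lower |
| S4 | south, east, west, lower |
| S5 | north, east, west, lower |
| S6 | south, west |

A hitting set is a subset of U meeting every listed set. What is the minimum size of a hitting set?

3

H = {south, inner, east} meets every block (each contains at least one member of H), and |H| = 3.
No choice of 2 points meets every block, so 3 is the minimum.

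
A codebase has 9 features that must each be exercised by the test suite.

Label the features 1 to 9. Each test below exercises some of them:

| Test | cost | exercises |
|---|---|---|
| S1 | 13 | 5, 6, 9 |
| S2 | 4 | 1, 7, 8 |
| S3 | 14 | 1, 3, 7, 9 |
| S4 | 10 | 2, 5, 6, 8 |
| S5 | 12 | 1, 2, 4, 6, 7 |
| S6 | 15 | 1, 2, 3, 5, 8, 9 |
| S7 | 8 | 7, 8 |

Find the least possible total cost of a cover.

27

S5, S6 together cover every feature (S5 ∪ S6 = {1, 2, 3, 4, 5, 6, 7, 8, 9}); total cost 12 + 15 = 27.
The greedy pick S2, S4, S3, S5 costs 40; no covering selection beats 27.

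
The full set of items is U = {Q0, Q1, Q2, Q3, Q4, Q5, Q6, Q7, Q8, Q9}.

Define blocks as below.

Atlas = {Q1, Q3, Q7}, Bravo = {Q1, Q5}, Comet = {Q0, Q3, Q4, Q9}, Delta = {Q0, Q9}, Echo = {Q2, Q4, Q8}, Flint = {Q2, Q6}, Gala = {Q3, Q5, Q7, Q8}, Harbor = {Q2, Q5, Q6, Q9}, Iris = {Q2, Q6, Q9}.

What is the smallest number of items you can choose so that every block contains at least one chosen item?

Take H = {Q1, Q2, Q3, Q9}. Each listed block contains at least one of these, so H is a hitting set of size 4.
No choice of 3 items meets every block, so 4 is the minimum.

4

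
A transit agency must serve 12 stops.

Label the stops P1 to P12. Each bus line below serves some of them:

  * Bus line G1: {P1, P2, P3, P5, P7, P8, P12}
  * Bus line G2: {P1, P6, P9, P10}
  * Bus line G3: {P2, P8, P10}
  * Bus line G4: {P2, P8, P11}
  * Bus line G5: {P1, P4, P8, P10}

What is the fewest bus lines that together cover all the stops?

Take {G1, G2, G4, G5}. Their union is {P1, P2, P3, P4, P5, P6, P7, P8, P9, P10, P11, P12}, which is all 12 stops.
No 3 of the 5 bus lines cover everything (all 10 combinations miss at least one stop), so 4 is optimal.

4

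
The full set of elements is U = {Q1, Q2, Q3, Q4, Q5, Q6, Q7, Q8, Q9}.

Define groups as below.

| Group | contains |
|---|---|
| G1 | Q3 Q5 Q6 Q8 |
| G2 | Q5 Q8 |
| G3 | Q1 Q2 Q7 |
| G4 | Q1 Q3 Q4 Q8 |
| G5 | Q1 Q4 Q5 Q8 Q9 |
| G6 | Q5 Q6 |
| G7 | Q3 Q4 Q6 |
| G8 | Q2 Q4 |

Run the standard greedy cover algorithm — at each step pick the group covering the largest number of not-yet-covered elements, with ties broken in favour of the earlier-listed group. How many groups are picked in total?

Greedy: pick G5 (covers 5 new) → pick G1 (covers 2 new) → pick G3 (covers 2 new). Total picks: 3.

3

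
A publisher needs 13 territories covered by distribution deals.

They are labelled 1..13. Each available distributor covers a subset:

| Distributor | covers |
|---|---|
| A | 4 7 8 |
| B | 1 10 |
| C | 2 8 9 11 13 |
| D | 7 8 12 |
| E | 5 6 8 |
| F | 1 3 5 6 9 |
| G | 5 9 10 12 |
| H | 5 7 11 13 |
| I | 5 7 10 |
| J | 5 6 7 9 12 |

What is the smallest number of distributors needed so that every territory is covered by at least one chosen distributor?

4

A and C and F and G together: A ∪ C ∪ F ∪ G = {1, 2, 3, 4, 5, 6, 7, 8, 9, 10, 11, 12, 13} — every territory is covered.
No 3 of the 10 distributors cover everything (all 120 combinations miss at least one territory), so 4 is optimal.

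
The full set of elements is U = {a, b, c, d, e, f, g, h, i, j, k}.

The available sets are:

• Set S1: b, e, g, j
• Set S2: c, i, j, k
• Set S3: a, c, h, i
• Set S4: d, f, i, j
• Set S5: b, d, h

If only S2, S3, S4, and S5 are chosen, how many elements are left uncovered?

2

Union of S2, S3, S4, S5 = {a, b, c, d, f, h, i, j, k}.
Not covered: e, g — 2 elements.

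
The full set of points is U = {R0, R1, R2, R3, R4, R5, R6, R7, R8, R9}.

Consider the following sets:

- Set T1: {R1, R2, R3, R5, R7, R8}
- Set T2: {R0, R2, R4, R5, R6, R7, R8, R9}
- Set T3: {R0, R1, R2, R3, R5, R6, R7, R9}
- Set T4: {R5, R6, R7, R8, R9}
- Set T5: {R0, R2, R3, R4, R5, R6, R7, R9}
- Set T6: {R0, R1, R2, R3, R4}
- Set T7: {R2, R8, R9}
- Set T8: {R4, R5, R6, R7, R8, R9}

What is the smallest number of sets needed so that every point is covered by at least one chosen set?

T3 and T8 cover everything between them: the union {R0, R1, R2, R3, R4, R5, R6, R7, R8, R9} is all of U.
No single set has all 10 points (the largest, T2, has 8), so 2 is optimal.

2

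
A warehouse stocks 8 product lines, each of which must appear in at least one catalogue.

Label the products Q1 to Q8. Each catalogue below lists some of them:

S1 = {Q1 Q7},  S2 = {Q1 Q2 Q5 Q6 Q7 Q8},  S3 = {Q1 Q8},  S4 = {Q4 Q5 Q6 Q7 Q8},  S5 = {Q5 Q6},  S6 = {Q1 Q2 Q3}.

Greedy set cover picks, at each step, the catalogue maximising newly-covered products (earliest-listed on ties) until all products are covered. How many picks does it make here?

3

Greedy: pick S2 (covers 6 new) → pick S4 (covers 1 new) → pick S6 (covers 1 new). Total picks: 3.
(The true minimum cover uses only 2 catalogues, so greedy is not optimal here.)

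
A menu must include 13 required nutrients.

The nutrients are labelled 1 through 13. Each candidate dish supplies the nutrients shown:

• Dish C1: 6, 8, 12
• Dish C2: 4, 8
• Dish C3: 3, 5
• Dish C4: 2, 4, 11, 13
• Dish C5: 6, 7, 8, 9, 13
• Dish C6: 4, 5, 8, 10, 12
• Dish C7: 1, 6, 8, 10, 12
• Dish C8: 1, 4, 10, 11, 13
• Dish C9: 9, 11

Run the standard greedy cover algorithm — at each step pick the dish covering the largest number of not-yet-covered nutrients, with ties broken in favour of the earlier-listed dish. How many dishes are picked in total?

5

Greedy: pick C5 (covers 5 new) → pick C6 (covers 4 new) → pick C4 (covers 2 new) → pick C3 (covers 1 new) → pick C7 (covers 1 new). Total picks: 5.
(The true minimum cover uses only 4 dishes, so greedy is not optimal here.)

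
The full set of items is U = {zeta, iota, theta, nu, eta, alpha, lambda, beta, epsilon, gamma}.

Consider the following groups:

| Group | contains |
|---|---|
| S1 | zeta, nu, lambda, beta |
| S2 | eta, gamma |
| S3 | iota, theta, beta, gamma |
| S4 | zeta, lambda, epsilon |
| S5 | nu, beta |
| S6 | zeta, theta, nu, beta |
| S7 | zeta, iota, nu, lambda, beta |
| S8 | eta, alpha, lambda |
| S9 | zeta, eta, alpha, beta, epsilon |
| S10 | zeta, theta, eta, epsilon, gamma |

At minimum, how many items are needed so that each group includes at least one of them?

H = {eta, lambda, beta} meets every group (each contains at least one member of H), and |H| = 3.
The groups S2, S4, S5 are pairwise disjoint, so any hitting set needs a separate item for each — at least 3. Hence 3 is optimal.

3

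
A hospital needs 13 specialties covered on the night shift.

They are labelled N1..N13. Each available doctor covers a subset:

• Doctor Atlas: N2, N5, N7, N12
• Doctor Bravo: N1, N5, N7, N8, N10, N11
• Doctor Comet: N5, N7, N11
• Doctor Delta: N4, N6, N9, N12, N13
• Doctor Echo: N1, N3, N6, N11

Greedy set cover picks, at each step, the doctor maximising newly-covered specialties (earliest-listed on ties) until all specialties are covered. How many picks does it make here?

4

Greedy: pick Bravo (covers 6 new) → pick Delta (covers 5 new) → pick Atlas (covers 1 new) → pick Echo (covers 1 new). Total picks: 4.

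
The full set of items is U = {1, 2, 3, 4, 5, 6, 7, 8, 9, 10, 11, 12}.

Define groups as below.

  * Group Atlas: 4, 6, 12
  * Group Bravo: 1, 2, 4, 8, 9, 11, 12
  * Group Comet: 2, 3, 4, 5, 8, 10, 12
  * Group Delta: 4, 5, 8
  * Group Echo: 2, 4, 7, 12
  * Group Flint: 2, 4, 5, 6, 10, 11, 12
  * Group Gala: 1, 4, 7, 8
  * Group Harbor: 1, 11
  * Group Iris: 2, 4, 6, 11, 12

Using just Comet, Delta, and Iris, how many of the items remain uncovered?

Union of Comet, Delta, Iris = {2, 3, 4, 5, 6, 8, 10, 11, 12}.
Not covered: 1, 7, 9 — 3 items.

3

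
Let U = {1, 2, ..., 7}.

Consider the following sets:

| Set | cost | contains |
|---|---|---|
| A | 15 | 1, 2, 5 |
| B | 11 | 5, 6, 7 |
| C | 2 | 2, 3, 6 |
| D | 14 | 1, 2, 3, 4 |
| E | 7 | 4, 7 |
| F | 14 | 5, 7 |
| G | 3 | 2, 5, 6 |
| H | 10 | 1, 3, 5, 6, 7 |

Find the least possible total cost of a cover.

C, E, H together cover every element (C ∪ E ∪ H = {1, 2, 3, 4, 5, 6, 7}); total cost 2 + 7 + 10 = 19.
The greedy pick C, G, E, H costs 22; no covering selection beats 19.

19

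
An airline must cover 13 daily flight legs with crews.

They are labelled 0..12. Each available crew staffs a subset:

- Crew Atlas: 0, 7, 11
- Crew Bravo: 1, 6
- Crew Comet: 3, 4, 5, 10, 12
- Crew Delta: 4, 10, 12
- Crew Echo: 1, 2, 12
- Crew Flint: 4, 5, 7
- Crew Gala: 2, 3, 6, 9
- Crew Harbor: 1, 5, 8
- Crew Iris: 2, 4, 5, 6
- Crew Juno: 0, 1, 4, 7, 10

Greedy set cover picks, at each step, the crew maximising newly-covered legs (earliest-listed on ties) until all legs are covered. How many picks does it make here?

Greedy: pick Comet (covers 5 new) → pick Atlas (covers 3 new) → pick Gala (covers 3 new) → pick Harbor (covers 2 new). Total picks: 4.

4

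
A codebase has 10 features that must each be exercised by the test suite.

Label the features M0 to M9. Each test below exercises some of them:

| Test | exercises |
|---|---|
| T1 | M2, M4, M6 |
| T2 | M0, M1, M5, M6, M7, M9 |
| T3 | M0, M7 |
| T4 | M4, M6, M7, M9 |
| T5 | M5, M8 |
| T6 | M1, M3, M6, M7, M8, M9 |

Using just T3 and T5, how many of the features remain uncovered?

6

Union of T3, T5 = {M0, M5, M7, M8}.
Not covered: M1, M2, M3, M4, M6, M9 — 6 features.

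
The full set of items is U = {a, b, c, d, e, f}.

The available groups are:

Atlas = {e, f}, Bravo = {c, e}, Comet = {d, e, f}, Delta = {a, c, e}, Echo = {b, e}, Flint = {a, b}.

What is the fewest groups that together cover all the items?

3

Bravo, Comet, and Flint cover everything between them: the union {a, b, c, d, e, f} is all of U.
Only Comet contains d, so Comet is forced; the remaining 3 items need at least 2 more groups (each remaining group adds at most 2) — so at least 3 groups are needed, and 3 is optimal.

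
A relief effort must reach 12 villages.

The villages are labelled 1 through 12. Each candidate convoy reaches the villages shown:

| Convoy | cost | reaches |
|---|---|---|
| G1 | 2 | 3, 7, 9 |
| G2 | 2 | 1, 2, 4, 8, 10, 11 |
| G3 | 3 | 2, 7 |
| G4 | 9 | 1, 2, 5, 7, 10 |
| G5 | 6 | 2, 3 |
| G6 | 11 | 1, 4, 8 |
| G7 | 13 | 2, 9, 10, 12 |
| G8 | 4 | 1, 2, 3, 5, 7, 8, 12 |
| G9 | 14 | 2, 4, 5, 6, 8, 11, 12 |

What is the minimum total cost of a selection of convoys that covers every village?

18

G1, G2, G9 together cover every village (G1 ∪ G2 ∪ G9 = {1, 2, 3, 4, 5, 6, 7, 8, 9, 10, 11, 12}); total cost 2 + 2 + 14 = 18.
The greedy pick G2, G1, G8, G9 costs 22; no covering selection beats 18.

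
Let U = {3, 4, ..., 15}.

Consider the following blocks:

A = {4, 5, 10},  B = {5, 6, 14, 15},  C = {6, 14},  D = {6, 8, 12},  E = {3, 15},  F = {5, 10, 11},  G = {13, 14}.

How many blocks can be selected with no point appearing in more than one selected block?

4

A, D, E, G are pairwise disjoint (A={4,5,10}; D={6,8,12}; E={3,15}; G={13,14}).
Every remaining block overlaps one of these, and no 5 of the listed blocks are pairwise disjoint, so 4 is the maximum.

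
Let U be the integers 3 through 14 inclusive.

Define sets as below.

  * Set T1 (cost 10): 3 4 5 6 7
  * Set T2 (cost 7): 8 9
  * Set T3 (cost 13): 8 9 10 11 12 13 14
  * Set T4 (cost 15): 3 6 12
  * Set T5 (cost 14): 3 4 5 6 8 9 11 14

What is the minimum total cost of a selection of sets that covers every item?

23

T1, T3 together cover every item (T1 ∪ T3 = {3, 4, 5, 6, 7, 8, 9, 10, 11, 12, 13, 14}); total cost 10 + 13 = 23.
The greedy pick T5, T3, T1 costs 37; no covering selection beats 23.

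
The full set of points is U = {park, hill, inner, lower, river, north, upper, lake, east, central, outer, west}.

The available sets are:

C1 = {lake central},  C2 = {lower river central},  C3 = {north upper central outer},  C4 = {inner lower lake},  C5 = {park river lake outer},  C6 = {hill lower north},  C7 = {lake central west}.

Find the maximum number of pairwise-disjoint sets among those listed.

C5, C6 are pairwise disjoint (C5={park,river,lake,outer}; C6={hill,lower,north}).
Every remaining set overlaps one of these, and no 3 of the listed sets are pairwise disjoint, so 2 is the maximum.

2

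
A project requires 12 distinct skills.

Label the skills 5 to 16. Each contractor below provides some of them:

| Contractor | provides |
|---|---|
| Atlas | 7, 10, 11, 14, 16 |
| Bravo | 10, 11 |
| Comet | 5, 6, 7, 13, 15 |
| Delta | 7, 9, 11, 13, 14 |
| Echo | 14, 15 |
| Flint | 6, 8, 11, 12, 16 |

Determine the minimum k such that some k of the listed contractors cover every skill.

4

Take {Bravo, Comet, Delta, Flint}. Their union is {5, 6, 7, 8, 9, 10, 11, 12, 13, 14, 15, 16}, which is all 12 skills.
No 3 of the 6 contractors cover everything (all 20 combinations miss at least one skill), so 4 is optimal.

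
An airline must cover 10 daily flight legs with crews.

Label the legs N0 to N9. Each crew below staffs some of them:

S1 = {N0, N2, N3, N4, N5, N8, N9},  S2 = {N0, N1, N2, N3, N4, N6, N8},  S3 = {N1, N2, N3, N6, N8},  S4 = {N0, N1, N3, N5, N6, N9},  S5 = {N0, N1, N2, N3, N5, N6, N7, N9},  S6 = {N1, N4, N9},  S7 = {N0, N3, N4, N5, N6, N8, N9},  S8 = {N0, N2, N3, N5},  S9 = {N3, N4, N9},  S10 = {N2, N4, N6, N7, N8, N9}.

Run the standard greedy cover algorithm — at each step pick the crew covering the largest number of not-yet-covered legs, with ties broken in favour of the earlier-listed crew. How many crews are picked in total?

Greedy: pick S5 (covers 8 new) → pick S1 (covers 2 new). Total picks: 2.

2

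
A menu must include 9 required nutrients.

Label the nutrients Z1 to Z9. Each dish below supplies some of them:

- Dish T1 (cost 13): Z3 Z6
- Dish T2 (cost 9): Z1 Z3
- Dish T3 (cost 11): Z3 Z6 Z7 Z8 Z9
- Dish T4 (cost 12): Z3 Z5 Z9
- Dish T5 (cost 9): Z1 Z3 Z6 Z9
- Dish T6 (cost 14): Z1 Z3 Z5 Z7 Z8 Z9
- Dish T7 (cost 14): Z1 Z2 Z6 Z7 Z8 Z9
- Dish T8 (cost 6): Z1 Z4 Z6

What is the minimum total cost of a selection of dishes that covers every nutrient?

32

T4, T7, T8 together cover every nutrient (T4 ∪ T7 ∪ T8 = {Z1, Z2, Z3, Z4, Z5, Z6, Z7, Z8, Z9}); total cost 12 + 14 + 6 = 32.
The greedy pick T8, T3, T4, T7 costs 43; no covering selection beats 32.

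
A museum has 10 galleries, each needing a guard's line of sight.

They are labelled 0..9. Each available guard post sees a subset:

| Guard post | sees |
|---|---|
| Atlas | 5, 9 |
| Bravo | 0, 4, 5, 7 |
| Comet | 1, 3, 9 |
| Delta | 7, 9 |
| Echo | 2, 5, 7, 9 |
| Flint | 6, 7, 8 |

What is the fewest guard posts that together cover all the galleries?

Bravo and Comet and Echo and Flint together: Bravo ∪ Comet ∪ Echo ∪ Flint = {0, 1, 2, 3, 4, 5, 6, 7, 8, 9} — every gallery is covered.
Only Echo contains 2, so Echo is forced; the remaining 6 galleries need at least 3 more guard posts (each remaining guard post adds at most 2) — so at least 4 guard posts are needed, and 4 is optimal.

4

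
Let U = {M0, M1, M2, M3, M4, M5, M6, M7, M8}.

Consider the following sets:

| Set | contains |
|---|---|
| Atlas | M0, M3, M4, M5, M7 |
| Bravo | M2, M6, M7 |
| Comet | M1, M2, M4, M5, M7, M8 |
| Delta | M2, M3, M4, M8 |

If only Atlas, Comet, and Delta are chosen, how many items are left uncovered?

Union of Atlas, Comet, Delta = {M0, M1, M2, M3, M4, M5, M7, M8}.
Not covered: M6 — 1 item.

1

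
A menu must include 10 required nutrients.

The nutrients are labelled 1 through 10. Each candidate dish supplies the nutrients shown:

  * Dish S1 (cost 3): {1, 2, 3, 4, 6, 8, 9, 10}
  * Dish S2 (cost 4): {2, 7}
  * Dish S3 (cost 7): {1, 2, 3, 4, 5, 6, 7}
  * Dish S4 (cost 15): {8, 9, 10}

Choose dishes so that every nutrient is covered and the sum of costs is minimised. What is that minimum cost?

S1, S3 together cover every nutrient (S1 ∪ S3 = {1, 2, 3, 4, 5, 6, 7, 8, 9, 10}); total cost 3 + 7 = 10.
No covering selection has total cost below 10.

10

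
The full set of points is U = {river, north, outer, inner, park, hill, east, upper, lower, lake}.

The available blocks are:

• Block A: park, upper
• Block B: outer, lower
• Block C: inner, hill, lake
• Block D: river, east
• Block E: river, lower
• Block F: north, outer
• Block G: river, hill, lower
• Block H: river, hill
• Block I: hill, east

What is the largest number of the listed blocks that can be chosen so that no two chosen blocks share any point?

4

A, C, D, F are pairwise disjoint (A={park,upper}; C={inner,hill,lake}; D={river,east}; F={north,outer}).
Every remaining block overlaps one of these, and no 5 of the listed blocks are pairwise disjoint, so 4 is the maximum.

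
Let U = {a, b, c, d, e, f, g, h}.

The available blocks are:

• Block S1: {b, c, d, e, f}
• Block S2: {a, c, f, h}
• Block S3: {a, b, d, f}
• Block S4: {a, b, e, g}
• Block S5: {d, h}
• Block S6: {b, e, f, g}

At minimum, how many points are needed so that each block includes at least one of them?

2

T = {b, h} meets every block (each contains at least one member of T), and |T| = 2.
The blocks S4, S5 are pairwise disjoint, so any hitting set needs a separate point for each — at least 2. Hence 2 is optimal.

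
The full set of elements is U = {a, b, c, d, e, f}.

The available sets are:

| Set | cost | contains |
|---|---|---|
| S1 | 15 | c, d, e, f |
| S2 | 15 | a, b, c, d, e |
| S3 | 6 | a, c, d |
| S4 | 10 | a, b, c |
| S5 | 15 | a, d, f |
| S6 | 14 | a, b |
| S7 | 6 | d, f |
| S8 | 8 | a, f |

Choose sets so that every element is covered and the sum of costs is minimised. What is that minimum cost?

21

S2, S7 together cover every element (S2 ∪ S7 = {a, b, c, d, e, f}); total cost 15 + 6 = 21.
The greedy pick S3, S7, S2 costs 27; no covering selection beats 21.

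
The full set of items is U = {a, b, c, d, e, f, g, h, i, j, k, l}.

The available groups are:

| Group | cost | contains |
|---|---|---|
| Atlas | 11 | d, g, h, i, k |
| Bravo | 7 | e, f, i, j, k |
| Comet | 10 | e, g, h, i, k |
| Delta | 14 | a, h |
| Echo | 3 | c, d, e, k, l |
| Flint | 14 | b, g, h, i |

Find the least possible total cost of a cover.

Bravo, Delta, Echo, Flint together cover every item (Bravo ∪ Delta ∪ Echo ∪ Flint = {a, b, c, d, e, f, g, h, i, j, k, l}); total cost 7 + 14 + 3 + 14 = 38.
No covering selection has total cost below 38.

38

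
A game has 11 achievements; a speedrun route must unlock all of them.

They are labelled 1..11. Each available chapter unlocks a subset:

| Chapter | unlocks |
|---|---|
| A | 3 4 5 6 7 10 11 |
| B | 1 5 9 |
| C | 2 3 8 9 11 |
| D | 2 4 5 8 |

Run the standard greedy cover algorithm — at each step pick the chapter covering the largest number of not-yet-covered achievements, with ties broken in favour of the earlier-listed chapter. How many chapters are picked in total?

Greedy: pick A (covers 7 new) → pick C (covers 3 new) → pick B (covers 1 new). Total picks: 3.

3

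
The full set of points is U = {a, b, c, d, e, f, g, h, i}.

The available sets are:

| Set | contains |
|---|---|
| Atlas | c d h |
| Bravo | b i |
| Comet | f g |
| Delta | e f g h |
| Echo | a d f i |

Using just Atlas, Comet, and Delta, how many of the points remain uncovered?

3

Union of Atlas, Comet, Delta = {c, d, e, f, g, h}.
Not covered: a, b, i — 3 points.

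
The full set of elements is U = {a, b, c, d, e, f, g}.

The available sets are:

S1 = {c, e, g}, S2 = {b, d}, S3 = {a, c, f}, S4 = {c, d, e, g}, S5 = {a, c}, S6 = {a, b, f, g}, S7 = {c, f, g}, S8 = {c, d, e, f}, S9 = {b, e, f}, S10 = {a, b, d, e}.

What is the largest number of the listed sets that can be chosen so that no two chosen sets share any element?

S2, S7 are pairwise disjoint (S2={b,d}; S7={c,f,g}).
Every remaining set overlaps one of these, and no 3 of the listed sets are pairwise disjoint, so 2 is the maximum.

2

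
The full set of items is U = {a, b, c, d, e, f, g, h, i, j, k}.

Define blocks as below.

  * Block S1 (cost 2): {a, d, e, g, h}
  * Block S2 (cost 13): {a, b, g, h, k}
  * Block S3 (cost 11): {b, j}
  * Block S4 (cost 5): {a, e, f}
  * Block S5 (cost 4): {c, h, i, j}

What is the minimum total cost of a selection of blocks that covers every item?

24

S1, S2, S4, S5 together cover every item (S1 ∪ S2 ∪ S4 ∪ S5 = {a, b, c, d, e, f, g, h, i, j, k}); total cost 2 + 13 + 5 + 4 = 24.
No covering selection has total cost below 24.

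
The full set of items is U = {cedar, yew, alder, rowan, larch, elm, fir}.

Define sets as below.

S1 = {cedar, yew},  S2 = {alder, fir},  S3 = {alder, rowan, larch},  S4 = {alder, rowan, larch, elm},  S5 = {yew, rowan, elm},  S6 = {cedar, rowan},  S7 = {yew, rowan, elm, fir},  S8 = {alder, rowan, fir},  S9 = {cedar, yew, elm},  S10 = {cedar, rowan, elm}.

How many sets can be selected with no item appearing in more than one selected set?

S1, S2 are pairwise disjoint (S1={cedar,yew}; S2={alder,fir}).
Every remaining set overlaps one of these, and no 3 of the listed sets are pairwise disjoint, so 2 is the maximum.

2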